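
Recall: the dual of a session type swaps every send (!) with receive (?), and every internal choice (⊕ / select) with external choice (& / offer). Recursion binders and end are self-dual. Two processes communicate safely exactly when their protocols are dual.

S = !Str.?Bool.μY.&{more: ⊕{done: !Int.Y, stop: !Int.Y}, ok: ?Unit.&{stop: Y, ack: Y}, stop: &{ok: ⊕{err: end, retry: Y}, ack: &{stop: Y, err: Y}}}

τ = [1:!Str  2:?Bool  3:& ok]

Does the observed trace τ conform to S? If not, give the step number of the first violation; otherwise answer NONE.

step 1: !Str  ok  cont: ?Bool.μY.…
step 2: ?Bool  ok  cont: μY.…
step 3: & ok  ok  cont: ?Unit.&{stop: μY.…, ack: μY.…}
τ conforms to S (length 3)

NONE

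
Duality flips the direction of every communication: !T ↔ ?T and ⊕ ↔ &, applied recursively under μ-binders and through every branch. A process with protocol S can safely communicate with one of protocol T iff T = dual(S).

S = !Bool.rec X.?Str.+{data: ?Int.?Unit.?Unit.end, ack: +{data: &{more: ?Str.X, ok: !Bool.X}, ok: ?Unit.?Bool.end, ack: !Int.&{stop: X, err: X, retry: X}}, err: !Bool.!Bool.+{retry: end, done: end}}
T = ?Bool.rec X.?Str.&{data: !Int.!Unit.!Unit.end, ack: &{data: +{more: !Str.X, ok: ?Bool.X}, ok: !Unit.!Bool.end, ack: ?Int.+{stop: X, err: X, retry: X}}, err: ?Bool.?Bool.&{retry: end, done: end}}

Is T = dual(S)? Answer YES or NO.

NO

!Bool ‖ ?Bool  ✓
  rec X ‖ rec X  ✓ (μ self-dual)
    ?Str ‖ ?Str  ✗ same direction on both sides — not dual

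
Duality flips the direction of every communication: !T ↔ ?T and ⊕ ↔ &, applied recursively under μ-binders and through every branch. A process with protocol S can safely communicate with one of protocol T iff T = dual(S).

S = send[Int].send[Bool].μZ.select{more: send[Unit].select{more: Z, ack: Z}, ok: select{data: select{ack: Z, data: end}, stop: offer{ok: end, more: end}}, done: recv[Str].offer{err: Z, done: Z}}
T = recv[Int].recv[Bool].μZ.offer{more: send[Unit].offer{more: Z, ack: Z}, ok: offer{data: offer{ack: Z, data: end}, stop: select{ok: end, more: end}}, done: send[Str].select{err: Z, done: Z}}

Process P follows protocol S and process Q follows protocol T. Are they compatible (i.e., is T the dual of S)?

NO

send[Int] vs recv[Int]  match
  send[Bool] vs recv[Bool]  match
    μZ vs μZ  match (rec unchanged)
      select{more,ok,done} vs offer{more,ok,done}  match same labels
        [more]
          send[Unit] vs send[Unit]  ✗ same direction on both sides — not dual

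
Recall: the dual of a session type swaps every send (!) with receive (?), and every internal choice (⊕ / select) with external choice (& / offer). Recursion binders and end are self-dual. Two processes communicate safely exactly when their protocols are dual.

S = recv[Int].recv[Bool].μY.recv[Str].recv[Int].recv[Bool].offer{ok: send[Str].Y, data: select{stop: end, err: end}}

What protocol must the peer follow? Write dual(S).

recv[Int] → send[Int]
  recv[Bool] → send[Bool]
    μY → μY  (μ self-dual)
      recv[Str] → send[Str]
        recv[Int] → send[Int]
          recv[Bool] → send[Bool]
            offer{ok,data} → select{ok,data}  (offer→select)
              [ok]
                send[Str] → recv[Str]
                  dual(Y) = Y
              [data]
                select{stop,err} → offer{stop,err}  (⊕→&)
                  [stop]
                    dual(end) = end
                  [err]
                    dual(end) = end

send[Int].send[Bool].μY.send[Str].send[Int].send[Bool].select{ok: recv[Str].Y, data: offer{stop: end, err: end}}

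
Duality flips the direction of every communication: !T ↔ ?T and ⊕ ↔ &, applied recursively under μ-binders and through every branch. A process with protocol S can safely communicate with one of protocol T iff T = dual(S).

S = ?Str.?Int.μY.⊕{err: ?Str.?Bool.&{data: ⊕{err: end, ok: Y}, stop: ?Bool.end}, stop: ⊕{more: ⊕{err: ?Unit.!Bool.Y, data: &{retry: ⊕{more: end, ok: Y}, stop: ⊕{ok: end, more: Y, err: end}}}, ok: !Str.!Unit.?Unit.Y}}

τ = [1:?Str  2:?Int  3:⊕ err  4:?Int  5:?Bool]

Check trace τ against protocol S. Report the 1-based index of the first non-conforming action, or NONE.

4

step 1: ?Str  ok  now at ?Int.μY.…
step 2: ?Int  ok  now at μY.…
step 3: ⊕ err  ok  now at ?Str.?Bool.&{data: ⊕{err: end, ok: μY.…}, stop: ?Bool.end}
step 4: got ?Int, protocol expects ?Str  ✗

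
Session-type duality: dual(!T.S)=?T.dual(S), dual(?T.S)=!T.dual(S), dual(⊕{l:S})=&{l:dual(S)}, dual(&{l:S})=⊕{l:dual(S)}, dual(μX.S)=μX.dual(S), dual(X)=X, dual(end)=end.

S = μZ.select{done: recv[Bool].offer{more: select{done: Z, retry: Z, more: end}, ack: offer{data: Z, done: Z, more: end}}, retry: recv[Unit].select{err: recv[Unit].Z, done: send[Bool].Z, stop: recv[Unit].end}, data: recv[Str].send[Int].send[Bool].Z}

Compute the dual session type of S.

μZ.offer{done: send[Bool].select{more: offer{done: Z, retry: Z, more: end}, ack: select{data: Z, done: Z, more: end}}, retry: send[Unit].offer{err: send[Unit].Z, done: recv[Bool].Z, stop: send[Unit].end}, data: send[Str].recv[Int].recv[Bool].Z}

μZ = μZ  (binder kept)
  select{done,retry,data} = offer{done,retry,data}  (internal→external)
    [done]
      recv[Bool] = send[Bool]
        offer{more,ack} = select{more,ack}  (&→⊕)
          [more]
            select{done,retry,more} = offer{done,retry,more}  (internal→external)
              [done]
                Z self-dual
              [retry]
                Z self-dual
              [more]
                end self-dual
          [ack]
            offer{data,done,more} = select{data,done,more}  (&→⊕)
              [data]
                Z self-dual
              [done]
                Z self-dual
              [more]
                end self-dual
    [retry]
      recv[Unit] = send[Unit]
        select{err,done,stop} = offer{err,done,stop}  (internal→external)
          [err]
            recv[Unit] = send[Unit]
              Z self-dual
          [done]
            send[Bool] = recv[Bool]
              Z self-dual
          [stop]
            recv[Unit] = send[Unit]
              end self-dual
    [data]
      recv[Str] = send[Str]
        send[Int] = recv[Int]
          send[Bool] = recv[Bool]
            Z self-dual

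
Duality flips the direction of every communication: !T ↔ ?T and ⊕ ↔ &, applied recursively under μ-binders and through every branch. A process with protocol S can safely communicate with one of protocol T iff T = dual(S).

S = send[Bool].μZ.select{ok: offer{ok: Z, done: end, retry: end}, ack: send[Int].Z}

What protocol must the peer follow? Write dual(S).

recv[Bool].μZ.offer{ok: select{ok: Z, done: end, retry: end}, ack: recv[Int].Z}

send[Bool] = recv[Bool]
  μZ = μZ  (binder kept)
    select{ok,ack} = offer{ok,ack}  (internal→external)
      [ok]
        offer{ok,done,retry} = select{ok,done,retry}  (offer→select)
          [ok]
            Z self-dual
          [done]
            end self-dual
          [retry]
            end self-dual
      [ack]
        send[Int] = recv[Int]
          Z self-dual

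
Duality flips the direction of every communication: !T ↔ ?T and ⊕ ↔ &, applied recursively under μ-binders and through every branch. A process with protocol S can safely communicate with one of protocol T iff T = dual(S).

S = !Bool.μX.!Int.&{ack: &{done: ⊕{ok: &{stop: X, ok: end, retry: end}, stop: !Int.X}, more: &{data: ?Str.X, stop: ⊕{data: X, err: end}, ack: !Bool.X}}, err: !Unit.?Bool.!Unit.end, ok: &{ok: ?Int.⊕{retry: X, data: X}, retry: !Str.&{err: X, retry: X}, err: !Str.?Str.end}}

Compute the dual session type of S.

?Bool.μX.?Int.⊕{ack: ⊕{done: &{ok: ⊕{stop: X, ok: end, retry: end}, stop: ?Int.X}, more: ⊕{data: !Str.X, stop: &{data: X, err: end}, ack: ?Bool.X}}, err: ?Unit.!Bool.?Unit.end, ok: ⊕{ok: !Int.&{retry: X, data: X}, retry: ?Str.⊕{err: X, retry: X}, err: ?Str.!Str.end}}

!Bool → ?Bool
  μX → μX  (μ self-dual)
    !Int → ?Int
      &{ack,err,ok} → ⊕{ack,err,ok}  (offer→select)
        case ack:
          &{done,more} → ⊕{done,more}  (offer→select)
            case done:
              ⊕{ok,stop} → &{ok,stop}  (select→offer)
                case ok:
                  &{stop,ok,retry} → ⊕{stop,ok,retry}  (offer→select)
                    case stop:
                      X self-dual
                    case ok:
                      end self-dual
                    case retry:
                      end self-dual
                case stop:
                  !Int → ?Int
                    X self-dual
            case more:
              &{data,stop,ack} → ⊕{data,stop,ack}  (offer→select)
                case data:
                  ?Str → !Str
                    X self-dual
                case stop:
                  ⊕{data,err} → &{data,err}  (select→offer)
                    case data:
                      X self-dual
                    case err:
                      end self-dual
                case ack:
                  !Bool → ?Bool
                    X self-dual
        case err:
          !Unit → ?Unit
            ?Bool → !Bool
              !Unit → ?Unit
                end self-dual
        case ok:
          &{ok,retry,err} → ⊕{ok,retry,err}  (offer→select)
            case ok:
              ?Int → !Int
                ⊕{retry,data} → &{retry,data}  (select→offer)
                  case retry:
                    X self-dual
                  case data:
                    X self-dual
            case retry:
              !Str → ?Str
                &{err,retry} → ⊕{err,retry}  (offer→select)
                  case err:
                    X self-dual
                  case retry:
                    X self-dual
            case err:
              !Str → ?Str
                ?Str → !Str
                  end self-dual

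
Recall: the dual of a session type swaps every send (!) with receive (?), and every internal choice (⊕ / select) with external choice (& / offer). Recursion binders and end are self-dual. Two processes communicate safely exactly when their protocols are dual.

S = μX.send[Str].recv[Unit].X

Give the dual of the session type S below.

μX.recv[Str].send[Unit].X

μX = μX  (binder kept)
  send[Str] = recv[Str]
    recv[Unit] = send[Unit]
      X ↦ X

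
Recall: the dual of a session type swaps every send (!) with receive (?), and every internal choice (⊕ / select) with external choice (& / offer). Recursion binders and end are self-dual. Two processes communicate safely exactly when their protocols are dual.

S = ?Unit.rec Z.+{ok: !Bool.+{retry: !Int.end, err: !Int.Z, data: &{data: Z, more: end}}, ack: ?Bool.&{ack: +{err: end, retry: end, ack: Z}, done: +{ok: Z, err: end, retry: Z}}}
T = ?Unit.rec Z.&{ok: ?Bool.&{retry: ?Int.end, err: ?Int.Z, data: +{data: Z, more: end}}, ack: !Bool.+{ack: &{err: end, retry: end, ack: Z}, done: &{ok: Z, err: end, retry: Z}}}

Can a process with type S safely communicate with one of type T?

?Unit ‖ ?Unit  ✗ same direction on both sides — not dual

NO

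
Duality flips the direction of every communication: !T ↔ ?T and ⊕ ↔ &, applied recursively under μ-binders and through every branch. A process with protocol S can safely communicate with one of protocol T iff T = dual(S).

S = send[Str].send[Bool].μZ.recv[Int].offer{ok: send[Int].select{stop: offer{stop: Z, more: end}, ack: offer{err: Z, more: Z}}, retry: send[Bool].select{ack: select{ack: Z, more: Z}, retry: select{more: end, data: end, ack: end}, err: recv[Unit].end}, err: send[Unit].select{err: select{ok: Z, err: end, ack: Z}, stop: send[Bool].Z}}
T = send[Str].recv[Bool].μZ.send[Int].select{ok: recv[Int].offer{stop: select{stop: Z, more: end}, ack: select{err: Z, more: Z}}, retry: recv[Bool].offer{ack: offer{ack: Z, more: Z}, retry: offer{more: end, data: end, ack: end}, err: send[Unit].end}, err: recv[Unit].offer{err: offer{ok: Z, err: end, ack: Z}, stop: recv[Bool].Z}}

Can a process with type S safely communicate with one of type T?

NO

send[Str] | send[Str]  ✗ same direction on both sides — not dual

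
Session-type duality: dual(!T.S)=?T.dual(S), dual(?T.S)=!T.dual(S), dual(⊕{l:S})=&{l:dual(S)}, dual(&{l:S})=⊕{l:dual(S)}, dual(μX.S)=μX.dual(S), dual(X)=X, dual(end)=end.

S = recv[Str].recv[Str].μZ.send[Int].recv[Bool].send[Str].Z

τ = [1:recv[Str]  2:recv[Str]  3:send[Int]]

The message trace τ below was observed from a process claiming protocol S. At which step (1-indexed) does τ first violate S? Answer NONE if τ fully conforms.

step 1: recv[Str]  match  cont: recv[Str].μZ.…
step 2: recv[Str]  match  cont: μZ.…
step 3: send[Int]  match  cont: recv[Bool].send[Str].μZ.…
τ conforms to S (length 3)

NONE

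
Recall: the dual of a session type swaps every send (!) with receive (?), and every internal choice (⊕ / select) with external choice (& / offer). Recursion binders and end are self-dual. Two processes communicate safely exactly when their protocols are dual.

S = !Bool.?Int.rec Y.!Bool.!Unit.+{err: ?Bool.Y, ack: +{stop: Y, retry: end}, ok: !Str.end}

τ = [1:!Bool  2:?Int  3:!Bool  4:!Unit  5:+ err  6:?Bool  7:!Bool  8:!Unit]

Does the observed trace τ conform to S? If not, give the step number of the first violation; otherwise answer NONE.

NONE

step 1: !Bool  ✓  now at ?Int.rec Y.…
step 2: ?Int  ✓  now at rec Y.…
step 3: !Bool  ✓  now at !Unit.+{err: ?Bool.rec Y.…, ack: +{stop: rec Y.…, retry: end}, ok: !Str.end}
step 4: !Unit  ✓  now at +{err: ?Bool.rec Y.…, ack: +{stop: rec Y.…, retry: end}, ok: !Str.end}
step 5: + err  ✓  now at ?Bool.rec Y.…
step 6: ?Bool  ✓  now at rec Y.…
step 7: !Bool  ✓  now at !Unit.+{err: ?Bool.rec Y.…, ack: +{stop: rec Y.…, retry: end}, ok: !Str.end}
step 8: !Unit  ✓  now at +{err: ?Bool.rec Y.…, ack: +{stop: rec Y.…, retry: end}, ok: !Str.end}
trace exhausted — no violation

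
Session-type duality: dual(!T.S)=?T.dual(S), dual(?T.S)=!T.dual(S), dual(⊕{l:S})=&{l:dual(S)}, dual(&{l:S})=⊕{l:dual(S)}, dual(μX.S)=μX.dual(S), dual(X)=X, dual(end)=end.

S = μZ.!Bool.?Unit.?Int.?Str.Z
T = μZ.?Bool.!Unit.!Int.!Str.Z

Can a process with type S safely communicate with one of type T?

μZ | μZ  ✓ (rec unchanged)
  !Bool | ?Bool  ✓
    ?Unit | !Unit  ✓
      ?Int | !Int  ✓
        ?Str | !Str  ✓
          Z | Z  ✓

YES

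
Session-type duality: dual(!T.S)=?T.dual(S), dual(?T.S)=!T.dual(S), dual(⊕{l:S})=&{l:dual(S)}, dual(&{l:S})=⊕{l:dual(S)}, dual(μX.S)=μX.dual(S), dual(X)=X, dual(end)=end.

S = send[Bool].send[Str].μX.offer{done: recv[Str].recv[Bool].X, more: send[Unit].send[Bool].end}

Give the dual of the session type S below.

send[Bool] → recv[Bool]
  send[Str] → recv[Str]
    μX → μX  (binder kept)
      offer{done,more} → select{done,more}  (offer→select)
        [done]
          recv[Str] → send[Str]
            recv[Bool] → send[Bool]
              dual(X) = X
        [more]
          send[Unit] → recv[Unit]
            send[Bool] → recv[Bool]
              dual(end) = end

recv[Bool].recv[Str].μX.select{done: send[Str].send[Bool].X, more: recv[Unit].recv[Bool].end}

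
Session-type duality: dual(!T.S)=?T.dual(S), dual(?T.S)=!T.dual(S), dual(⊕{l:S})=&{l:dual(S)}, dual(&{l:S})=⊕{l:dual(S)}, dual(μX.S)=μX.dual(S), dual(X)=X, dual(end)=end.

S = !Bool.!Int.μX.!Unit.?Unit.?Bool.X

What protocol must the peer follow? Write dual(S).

?Bool.?Int.μX.?Unit.!Unit.!Bool.X

!Bool = ?Bool
  !Int = ?Int
    μX = μX  (μ self-dual)
      !Unit = ?Unit
        ?Unit = !Unit
          ?Bool = !Bool
            X ↦ X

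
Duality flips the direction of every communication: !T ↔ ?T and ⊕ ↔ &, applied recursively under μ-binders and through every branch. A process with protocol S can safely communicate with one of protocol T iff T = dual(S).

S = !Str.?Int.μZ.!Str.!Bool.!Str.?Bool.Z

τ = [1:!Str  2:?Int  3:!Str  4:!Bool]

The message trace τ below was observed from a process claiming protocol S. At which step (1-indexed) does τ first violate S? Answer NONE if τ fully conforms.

NONE

step 1: !Str  ok  now at ?Int.μZ.…
step 2: ?Int  ok  now at μZ.…
step 3: !Str  ok  now at !Bool.!Str.?Bool.μZ.…
step 4: !Bool  ok  now at !Str.?Bool.μZ.…
all 4 steps conform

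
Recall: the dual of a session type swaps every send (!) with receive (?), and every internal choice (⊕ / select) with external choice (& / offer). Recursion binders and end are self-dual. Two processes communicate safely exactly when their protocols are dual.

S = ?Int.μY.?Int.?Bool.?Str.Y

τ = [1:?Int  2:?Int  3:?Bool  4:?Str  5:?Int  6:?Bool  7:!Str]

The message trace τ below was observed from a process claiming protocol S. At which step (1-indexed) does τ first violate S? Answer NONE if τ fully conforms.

step 1: ?Int  ok  now at μY.…
step 2: ?Int  ok  now at ?Bool.?Str.μY.…
step 3: ?Bool  ok  now at ?Str.μY.…
step 4: ?Str  ok  now at μY.…
step 5: ?Int  ok  now at ?Bool.?Str.μY.…
step 6: ?Bool  ok  now at ?Str.μY.…
step 7: got !Str, protocol expects ?Str  ✗

7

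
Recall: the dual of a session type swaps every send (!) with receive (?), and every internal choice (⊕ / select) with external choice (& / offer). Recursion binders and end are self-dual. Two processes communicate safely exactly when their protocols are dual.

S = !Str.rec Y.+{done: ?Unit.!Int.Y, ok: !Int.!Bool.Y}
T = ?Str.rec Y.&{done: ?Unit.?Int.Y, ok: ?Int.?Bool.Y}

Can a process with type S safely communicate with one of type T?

!Str vs ?Str  match
  rec Y vs rec Y  match (rec unchanged)
    +{done,ok} vs &{done,ok}  match labels match
      case done:
        ?Unit vs ?Unit  ✗ same direction on both sides — not dual

NO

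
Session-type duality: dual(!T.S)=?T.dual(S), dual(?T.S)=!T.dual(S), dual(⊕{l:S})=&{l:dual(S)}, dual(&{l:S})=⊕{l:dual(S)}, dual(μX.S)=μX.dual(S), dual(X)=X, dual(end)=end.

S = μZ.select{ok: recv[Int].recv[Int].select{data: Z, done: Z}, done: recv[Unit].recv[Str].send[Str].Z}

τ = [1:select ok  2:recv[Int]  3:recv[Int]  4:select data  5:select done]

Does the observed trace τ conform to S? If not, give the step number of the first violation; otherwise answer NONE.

step 1: select ok  match  state: recv[Int].recv[Int].select{data: μZ.…, done: μZ.…}
step 2: recv[Int]  match  state: recv[Int].select{data: μZ.…, done: μZ.…}
step 3: recv[Int]  match  state: select{data: μZ.…, done: μZ.…}
step 4: select data  match  state: μZ.…
step 5: select done  match  state: recv[Unit].recv[Str].send[Str].μZ.…
τ conforms to S (length 5)

NONE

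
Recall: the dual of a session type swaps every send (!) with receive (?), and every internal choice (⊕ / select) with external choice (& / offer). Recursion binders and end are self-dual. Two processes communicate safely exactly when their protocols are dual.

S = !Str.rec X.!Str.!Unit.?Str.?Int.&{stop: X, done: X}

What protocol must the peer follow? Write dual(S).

?Str.rec X.?Str.?Unit.!Str.!Int.+{stop: X, done: X}

!Str = ?Str
  rec X = rec X  (μ self-dual)
    !Str = ?Str
      !Unit = ?Unit
        ?Str = !Str
          ?Int = !Int
            &{stop,done} = +{stop,done}  (offer→select)
              [stop]
                X self-dual
              [done]
                X self-dual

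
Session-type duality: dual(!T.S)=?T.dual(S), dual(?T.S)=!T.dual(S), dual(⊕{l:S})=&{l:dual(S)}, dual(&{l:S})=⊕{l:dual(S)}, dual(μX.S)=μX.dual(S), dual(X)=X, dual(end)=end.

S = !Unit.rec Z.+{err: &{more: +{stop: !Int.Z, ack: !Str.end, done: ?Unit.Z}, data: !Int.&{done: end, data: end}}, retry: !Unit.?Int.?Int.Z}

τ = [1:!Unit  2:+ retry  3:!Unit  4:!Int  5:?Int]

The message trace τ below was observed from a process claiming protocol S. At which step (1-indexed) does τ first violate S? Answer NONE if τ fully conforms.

4

step 1: !Unit  match  now at rec Z.…
step 2: + retry  match  now at !Unit.?Int.?Int.rec Z.…
step 3: !Unit  match  now at ?Int.?Int.rec Z.…
step 4: got !Int, protocol expects ?Int  ✗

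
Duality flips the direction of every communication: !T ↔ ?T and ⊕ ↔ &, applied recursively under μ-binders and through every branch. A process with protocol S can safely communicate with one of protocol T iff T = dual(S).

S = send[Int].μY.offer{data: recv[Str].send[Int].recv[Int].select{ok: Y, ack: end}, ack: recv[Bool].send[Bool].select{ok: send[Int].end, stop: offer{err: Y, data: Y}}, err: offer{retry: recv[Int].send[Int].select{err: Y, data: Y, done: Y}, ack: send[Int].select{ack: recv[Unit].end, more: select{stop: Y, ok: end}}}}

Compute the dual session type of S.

recv[Int].μY.select{data: send[Str].recv[Int].send[Int].offer{ok: Y, ack: end}, ack: send[Bool].recv[Bool].offer{ok: recv[Int].end, stop: select{err: Y, data: Y}}, err: select{retry: send[Int].recv[Int].offer{err: Y, data: Y, done: Y}, ack: recv[Int].offer{ack: send[Unit].end, more: offer{stop: Y, ok: end}}}}

send[Int] → recv[Int]
  μY → μY  (binder kept)
    offer{data,ack,err} → select{data,ack,err}  (&→⊕)
      case data:
        recv[Str] → send[Str]
          send[Int] → recv[Int]
            recv[Int] → send[Int]
              select{ok,ack} → offer{ok,ack}  (select→offer)
                case ok:
                  Y self-dual
                case ack:
                  end self-dual
      case ack:
        recv[Bool] → send[Bool]
          send[Bool] → recv[Bool]
            select{ok,stop} → offer{ok,stop}  (select→offer)
              case ok:
                send[Int] → recv[Int]
                  end self-dual
              case stop:
                offer{err,data} → select{err,data}  (&→⊕)
                  case err:
                    Y self-dual
                  case data:
                    Y self-dual
      case err:
        offer{retry,ack} → select{retry,ack}  (&→⊕)
          case retry:
            recv[Int] → send[Int]
              send[Int] → recv[Int]
                select{err,data,done} → offer{err,data,done}  (select→offer)
                  case err:
                    Y self-dual
                  case data:
                    Y self-dual
                  case done:
                    Y self-dual
          case ack:
            send[Int] → recv[Int]
              select{ack,more} → offer{ack,more}  (select→offer)
                case ack:
                  recv[Unit] → send[Unit]
                    end self-dual
                case more:
                  select{stop,ok} → offer{stop,ok}  (select→offer)
                    case stop:
                      Y self-dual
                    case ok:
                      end self-dual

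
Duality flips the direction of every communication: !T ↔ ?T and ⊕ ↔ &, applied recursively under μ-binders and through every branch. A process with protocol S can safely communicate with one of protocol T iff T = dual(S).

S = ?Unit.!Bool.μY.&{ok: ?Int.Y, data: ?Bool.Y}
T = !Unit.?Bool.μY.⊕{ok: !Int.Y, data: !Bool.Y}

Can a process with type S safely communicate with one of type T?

?Unit ‖ !Unit  ✓
  !Bool ‖ ?Bool  ✓
    μY ‖ μY  ✓ (μ self-dual)
      &{ok,data} ‖ ⊕{ok,data}  ✓ labels match
        case ok:
          ?Int ‖ !Int  ✓
            Y ‖ Y  ✓
        case data:
          ?Bool ‖ !Bool  ✓
            Y ‖ Y  ✓

YES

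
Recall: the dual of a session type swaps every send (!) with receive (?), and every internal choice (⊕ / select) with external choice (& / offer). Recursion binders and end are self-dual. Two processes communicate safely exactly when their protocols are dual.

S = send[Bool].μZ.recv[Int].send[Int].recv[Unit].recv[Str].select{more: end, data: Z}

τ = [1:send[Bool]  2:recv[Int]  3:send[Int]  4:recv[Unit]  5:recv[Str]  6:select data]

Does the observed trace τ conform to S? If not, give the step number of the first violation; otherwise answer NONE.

NONE

@1 send[Bool]  match  residual = μZ.…
@2 recv[Int]  match  residual = send[Int].recv[Unit].recv[Str].select{more: end, data: μZ.…}
@3 send[Int]  match  residual = recv[Unit].recv[Str].select{more: end, data: μZ.…}
@4 recv[Unit]  match  residual = recv[Str].select{more: end, data: μZ.…}
@5 recv[Str]  match  residual = select{more: end, data: μZ.…}
@6 select data  match  residual = μZ.…
τ conforms to S (length 6)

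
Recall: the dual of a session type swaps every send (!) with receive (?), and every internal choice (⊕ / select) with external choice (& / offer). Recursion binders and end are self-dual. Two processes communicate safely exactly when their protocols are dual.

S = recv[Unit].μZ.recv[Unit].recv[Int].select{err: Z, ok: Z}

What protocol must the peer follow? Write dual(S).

send[Unit].μZ.send[Unit].send[Int].offer{err: Z, ok: Z}

recv[Unit] = send[Unit]
  μZ = μZ  (rec unchanged)
    recv[Unit] = send[Unit]
      recv[Int] = send[Int]
        select{err,ok} = offer{err,ok}  (internal→external)
          [err]
            dual(Z) = Z
          [ok]
            dual(Z) = Z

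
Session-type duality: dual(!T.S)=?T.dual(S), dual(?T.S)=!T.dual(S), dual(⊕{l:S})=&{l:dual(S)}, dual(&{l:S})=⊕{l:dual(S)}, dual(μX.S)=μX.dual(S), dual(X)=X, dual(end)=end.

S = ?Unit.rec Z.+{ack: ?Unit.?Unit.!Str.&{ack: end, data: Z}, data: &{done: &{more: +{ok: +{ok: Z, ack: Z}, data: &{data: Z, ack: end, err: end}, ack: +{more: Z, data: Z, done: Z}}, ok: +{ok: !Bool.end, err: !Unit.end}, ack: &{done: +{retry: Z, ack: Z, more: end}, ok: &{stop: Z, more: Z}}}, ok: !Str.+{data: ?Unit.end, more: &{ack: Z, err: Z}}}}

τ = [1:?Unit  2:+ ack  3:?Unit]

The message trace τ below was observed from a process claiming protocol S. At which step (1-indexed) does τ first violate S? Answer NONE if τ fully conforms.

NONE

step 1: ?Unit  ✓  now at rec Z.…
step 2: + ack  ✓  now at ?Unit.?Unit.!Str.&{ack: end, data: rec Z.…}
step 3: ?Unit  ✓  now at ?Unit.!Str.&{ack: end, data: rec Z.…}
trace exhausted — no violation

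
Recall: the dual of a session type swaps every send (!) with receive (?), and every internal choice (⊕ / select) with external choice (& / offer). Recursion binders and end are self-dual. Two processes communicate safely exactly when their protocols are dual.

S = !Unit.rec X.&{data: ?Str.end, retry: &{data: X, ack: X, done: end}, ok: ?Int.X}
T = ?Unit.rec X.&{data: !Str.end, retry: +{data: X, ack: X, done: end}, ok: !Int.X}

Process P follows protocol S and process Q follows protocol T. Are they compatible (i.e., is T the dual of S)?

!Unit vs ?Unit  match
  rec X vs rec X  match (binder kept)
    &{data,retry,ok} vs &{data,retry,ok}  ✗ choice polarity not flipped — not dual

NO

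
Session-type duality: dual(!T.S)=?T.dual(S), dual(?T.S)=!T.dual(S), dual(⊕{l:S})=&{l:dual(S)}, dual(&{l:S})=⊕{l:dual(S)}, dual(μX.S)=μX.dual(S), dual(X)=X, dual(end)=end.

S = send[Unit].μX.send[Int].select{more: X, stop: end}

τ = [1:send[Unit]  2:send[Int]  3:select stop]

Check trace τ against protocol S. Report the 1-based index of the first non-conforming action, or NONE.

NONE

[1] send[Unit]  match  cont: μX.…
[2] send[Int]  match  cont: select{more: μX.…, stop: end}
[3] select stop  match  cont: end
all 3 steps conform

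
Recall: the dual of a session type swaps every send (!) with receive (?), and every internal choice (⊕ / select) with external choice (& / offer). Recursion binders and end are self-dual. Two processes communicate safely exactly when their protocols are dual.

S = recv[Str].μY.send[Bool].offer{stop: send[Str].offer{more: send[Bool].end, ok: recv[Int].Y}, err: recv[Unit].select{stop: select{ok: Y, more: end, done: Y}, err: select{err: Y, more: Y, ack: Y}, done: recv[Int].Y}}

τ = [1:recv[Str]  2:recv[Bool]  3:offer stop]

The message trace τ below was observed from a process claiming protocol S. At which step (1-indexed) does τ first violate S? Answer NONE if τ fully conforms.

[1] recv[Str]  match  now at μY.…
[2] got recv[Bool], protocol expects send[Bool]  ✗

2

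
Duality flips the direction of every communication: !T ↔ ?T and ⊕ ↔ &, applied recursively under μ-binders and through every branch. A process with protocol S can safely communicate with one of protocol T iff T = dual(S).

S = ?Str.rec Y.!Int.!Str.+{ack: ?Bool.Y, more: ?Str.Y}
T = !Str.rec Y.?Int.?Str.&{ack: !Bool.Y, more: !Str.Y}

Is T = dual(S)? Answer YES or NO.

?Str vs !Str  ✓
  rec Y vs rec Y  ✓ (binder kept)
    !Int vs ?Int  ✓
      !Str vs ?Str  ✓
        +{ack,more} vs &{ack,more}  ✓ same labels
          • ack:
            ?Bool vs !Bool  ✓
              Y vs Y  ✓
          • more:
            ?Str vs !Str  ✓
              Y vs Y  ✓

YES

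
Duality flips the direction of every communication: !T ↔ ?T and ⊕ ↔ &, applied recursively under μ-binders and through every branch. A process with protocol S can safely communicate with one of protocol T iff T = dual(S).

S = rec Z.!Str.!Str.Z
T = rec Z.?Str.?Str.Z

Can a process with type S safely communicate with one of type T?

YES

rec Z vs rec Z  ok (binder kept)
  !Str vs ?Str  ok
    !Str vs ?Str  ok
      Z vs Z  ok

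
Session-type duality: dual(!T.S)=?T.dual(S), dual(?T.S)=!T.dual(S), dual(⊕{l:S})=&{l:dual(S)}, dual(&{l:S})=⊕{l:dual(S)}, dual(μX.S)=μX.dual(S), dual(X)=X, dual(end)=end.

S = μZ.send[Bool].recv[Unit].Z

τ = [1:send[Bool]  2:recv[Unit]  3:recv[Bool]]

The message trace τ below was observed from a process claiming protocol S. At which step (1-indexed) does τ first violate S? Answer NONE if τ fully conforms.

3

step 1: send[Bool]  match  state: recv[Unit].μZ.…
step 2: recv[Unit]  match  state: μZ.…
step 3: got recv[Bool], protocol expects send[Bool]  ✗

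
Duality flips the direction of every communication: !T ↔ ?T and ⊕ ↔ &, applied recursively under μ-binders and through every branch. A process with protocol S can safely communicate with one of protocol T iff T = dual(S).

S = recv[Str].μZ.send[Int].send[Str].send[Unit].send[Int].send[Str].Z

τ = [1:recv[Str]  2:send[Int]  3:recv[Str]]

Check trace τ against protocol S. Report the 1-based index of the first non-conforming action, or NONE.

3

[1] recv[Str]  match  residual = μZ.…
[2] send[Int]  match  residual = send[Str].send[Unit].send[Int].send[Str].μZ.…
[3] got recv[Str], protocol expects send[Str]  ✗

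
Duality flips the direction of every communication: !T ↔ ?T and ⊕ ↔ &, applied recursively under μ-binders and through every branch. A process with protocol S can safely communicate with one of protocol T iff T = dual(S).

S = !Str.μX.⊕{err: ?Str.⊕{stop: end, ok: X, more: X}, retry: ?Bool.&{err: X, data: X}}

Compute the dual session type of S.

?Str.μX.&{err: !Str.&{stop: end, ok: X, more: X}, retry: !Bool.⊕{err: X, data: X}}

!Str → ?Str
  μX → μX  (binder kept)
    ⊕{err,retry} → &{err,retry}  (select→offer)
      • err:
        ?Str → !Str
          ⊕{stop,ok,more} → &{stop,ok,more}  (select→offer)
            • stop:
              dual(end) = end
            • ok:
              dual(X) = X
            • more:
              dual(X) = X
      • retry:
        ?Bool → !Bool
          &{err,data} → ⊕{err,data}  (&→⊕)
            • err:
              dual(X) = X
            • data:
              dual(X) = X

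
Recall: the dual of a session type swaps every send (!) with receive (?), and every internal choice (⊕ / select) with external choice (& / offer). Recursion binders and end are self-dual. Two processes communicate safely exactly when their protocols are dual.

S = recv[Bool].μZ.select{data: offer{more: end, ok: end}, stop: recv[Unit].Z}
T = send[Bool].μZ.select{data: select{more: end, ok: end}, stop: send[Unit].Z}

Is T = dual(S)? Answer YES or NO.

NO

recv[Bool] ‖ send[Bool]  match
  μZ ‖ μZ  match (rec unchanged)
    select{data,stop} ‖ select{data,stop}  ✗ choice polarity not flipped — not dual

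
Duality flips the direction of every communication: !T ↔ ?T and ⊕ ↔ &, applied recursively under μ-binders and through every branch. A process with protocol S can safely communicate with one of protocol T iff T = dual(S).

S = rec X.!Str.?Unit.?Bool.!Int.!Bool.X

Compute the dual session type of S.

rec X ↦ rec X  (μ self-dual)
  !Str ↦ ?Str
    ?Unit ↦ !Unit
      ?Bool ↦ !Bool
        !Int ↦ ?Int
          !Bool ↦ ?Bool
            X ↦ X

rec X.?Str.!Unit.!Bool.?Int.?Bool.X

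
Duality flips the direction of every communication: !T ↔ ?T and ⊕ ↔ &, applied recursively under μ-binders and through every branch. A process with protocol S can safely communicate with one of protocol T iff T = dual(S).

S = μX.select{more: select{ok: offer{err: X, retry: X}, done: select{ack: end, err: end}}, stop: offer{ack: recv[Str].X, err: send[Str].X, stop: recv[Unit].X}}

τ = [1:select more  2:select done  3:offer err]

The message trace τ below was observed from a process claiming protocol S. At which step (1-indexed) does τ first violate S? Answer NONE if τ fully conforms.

[1] select more  ✓  cont: select{ok: offer{err: μX.…, retry: μX.…}, done: select{ack: end, err: end}}
[2] select done  ✓  cont: select{ack: end, err: end}
[3] got offer err, protocol expects select ack or select err  ✗

3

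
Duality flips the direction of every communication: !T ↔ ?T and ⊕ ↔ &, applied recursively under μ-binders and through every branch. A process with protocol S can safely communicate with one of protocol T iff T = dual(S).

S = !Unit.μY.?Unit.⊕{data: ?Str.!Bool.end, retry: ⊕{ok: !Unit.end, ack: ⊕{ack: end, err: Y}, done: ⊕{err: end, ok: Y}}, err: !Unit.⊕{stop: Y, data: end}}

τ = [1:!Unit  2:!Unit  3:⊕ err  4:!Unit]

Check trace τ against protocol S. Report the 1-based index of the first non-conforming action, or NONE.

2

[1] !Unit  ✓  residual = μY.…
[2] got !Unit, protocol expects ?Unit  ✗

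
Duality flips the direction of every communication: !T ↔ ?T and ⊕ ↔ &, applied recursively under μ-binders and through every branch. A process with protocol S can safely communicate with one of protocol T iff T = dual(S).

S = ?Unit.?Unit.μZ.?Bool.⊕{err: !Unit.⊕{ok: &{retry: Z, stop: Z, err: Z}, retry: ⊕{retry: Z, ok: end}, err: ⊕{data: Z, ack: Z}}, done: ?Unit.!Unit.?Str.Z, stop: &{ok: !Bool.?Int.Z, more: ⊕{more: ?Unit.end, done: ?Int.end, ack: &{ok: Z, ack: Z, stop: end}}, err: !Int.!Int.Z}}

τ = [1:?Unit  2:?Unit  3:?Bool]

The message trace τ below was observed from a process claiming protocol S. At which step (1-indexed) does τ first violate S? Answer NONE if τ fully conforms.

NONE

@1 ?Unit  ok  now at ?Unit.μZ.…
@2 ?Unit  ok  now at μZ.…
@3 ?Bool  ok  now at ⊕{err: !Unit.⊕{ok: &{retry: μZ.…, stop: μZ.…, err: μZ.…}, retry: ⊕{retry: μZ.…, ok: end}, err: ⊕{data: μZ.…, ack: μZ.…}}, done: ?Unit.!Unit.?Str.μZ.…, stop: &{ok: !Bool.?Int.μZ.…, more: ⊕{more: ?Unit.end, done: ?Int.end, ack: &{ok: μZ.…, ack: μZ.…, stop: end}}, err: !Int.!Int.μZ.…}}
all 3 steps conform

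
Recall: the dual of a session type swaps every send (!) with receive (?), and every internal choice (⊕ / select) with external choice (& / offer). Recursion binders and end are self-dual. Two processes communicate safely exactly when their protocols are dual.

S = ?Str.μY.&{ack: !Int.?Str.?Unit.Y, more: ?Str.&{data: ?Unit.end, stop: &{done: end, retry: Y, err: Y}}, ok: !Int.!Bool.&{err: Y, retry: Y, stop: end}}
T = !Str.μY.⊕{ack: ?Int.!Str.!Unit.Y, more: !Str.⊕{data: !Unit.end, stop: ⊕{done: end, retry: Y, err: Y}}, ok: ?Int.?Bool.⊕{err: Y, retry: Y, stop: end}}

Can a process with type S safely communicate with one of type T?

?Str ‖ !Str  ok
  μY ‖ μY  ok (μ self-dual)
    &{ack,more,ok} ‖ ⊕{ack,more,ok}  ok label sets agree
      [ack]
        !Int ‖ ?Int  ok
          ?Str ‖ !Str  ok
            ?Unit ‖ !Unit  ok
              Y ‖ Y  ok
      [more]
        ?Str ‖ !Str  ok
          &{data,stop} ‖ ⊕{data,stop}  ok label sets agree
            [data]
              ?Unit ‖ !Unit  ok
                end ‖ end  ok
            [stop]
              &{done,retry,err} ‖ ⊕{done,retry,err}  ok label sets agree
                [done]
                  end ‖ end  ok
                [retry]
                  Y ‖ Y  ok
                [err]
                  Y ‖ Y  ok
      [ok]
        !Int ‖ ?Int  ok
          !Bool ‖ ?Bool  ok
            &{err,retry,stop} ‖ ⊕{err,retry,stop}  ok label sets agree
              [err]
                Y ‖ Y  ok
              [retry]
                Y ‖ Y  ok
              [stop]
                end ‖ end  ok

YES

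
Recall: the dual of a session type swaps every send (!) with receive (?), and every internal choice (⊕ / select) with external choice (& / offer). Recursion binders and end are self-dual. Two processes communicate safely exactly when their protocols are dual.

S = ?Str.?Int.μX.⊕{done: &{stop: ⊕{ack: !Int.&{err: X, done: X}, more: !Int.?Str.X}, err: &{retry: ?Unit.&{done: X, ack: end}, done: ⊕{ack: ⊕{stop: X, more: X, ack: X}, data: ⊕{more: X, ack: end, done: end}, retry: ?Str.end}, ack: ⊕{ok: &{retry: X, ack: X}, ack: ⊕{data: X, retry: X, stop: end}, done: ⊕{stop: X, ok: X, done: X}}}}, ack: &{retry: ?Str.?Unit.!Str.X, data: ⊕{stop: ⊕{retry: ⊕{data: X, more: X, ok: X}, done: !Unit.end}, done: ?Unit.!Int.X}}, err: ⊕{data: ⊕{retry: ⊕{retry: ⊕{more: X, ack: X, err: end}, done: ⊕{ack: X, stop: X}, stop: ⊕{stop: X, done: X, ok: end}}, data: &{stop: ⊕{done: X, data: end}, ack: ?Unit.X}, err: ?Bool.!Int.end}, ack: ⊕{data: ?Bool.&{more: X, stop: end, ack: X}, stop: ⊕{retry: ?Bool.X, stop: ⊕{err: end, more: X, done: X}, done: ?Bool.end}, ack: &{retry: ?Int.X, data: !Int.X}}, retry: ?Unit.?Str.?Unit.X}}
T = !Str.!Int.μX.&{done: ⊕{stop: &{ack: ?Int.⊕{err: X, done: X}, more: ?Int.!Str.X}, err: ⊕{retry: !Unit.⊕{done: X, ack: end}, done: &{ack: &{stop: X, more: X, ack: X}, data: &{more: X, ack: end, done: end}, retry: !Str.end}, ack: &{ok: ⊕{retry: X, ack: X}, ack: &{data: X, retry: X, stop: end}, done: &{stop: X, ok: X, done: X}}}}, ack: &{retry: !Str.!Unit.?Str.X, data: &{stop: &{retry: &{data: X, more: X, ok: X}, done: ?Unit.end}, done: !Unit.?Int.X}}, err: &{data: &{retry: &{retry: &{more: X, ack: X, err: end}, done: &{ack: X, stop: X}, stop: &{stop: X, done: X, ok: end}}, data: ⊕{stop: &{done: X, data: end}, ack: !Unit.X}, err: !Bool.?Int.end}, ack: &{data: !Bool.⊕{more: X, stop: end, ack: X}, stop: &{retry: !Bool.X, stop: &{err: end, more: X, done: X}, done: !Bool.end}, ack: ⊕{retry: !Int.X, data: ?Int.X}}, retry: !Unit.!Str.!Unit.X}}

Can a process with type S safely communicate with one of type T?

?Str | !Str  match
  ?Int | !Int  match
    μX | μX  match (μ self-dual)
      ⊕{done,ack,err} | &{done,ack,err}  match label sets agree
        case done:
          &{stop,err} | ⊕{stop,err}  match label sets agree
            case stop:
              ⊕{ack,more} | &{ack,more}  match label sets agree
                case ack:
                  !Int | ?Int  match
                    &{err,done} | ⊕{err,done}  match label sets agree
                      case err:
                        X | X  match
                      case done:
                        X | X  match
                case more:
                  !Int | ?Int  match
                    ?Str | !Str  match
                      X | X  match
            case err:
              &{retry,done,ack} | ⊕{retry,done,ack}  match label sets agree
                case retry:
                  ?Unit | !Unit  match
                    &{done,ack} | ⊕{done,ack}  match label sets agree
                      case done:
                        X | X  match
                      case ack:
                        end | end  match
                case done:
                  ⊕{ack,data,retry} | &{ack,data,retry}  match label sets agree
                    case ack:
                      ⊕{stop,more,ack} | &{stop,more,ack}  match label sets agree
                        case stop:
                          X | X  match
                        case more:
                          X | X  match
                        case ack:
                          X | X  match
                    case data:
                      ⊕{more,ack,done} | &{more,ack,done}  match label sets agree
                        case more:
                          X | X  match
                        case ack:
                          end | end  match
                        case done:
                          end | end  match
                    case retry:
                      ?Str | !Str  match
                        end | end  match
                case ack:
                  ⊕{ok,ack,done} | &{ok,ack,done}  match label sets agree
                    case ok:
                      &{retry,ack} | ⊕{retry,ack}  match label sets agree
                        case retry:
                          X | X  match
                        case ack:
                          X | X  match
                    case ack:
                      ⊕{data,retry,stop} | &{data,retry,stop}  match label sets agree
                        case data:
                          X | X  match
                        case retry:
                          X | X  match
                        case stop:
                          end | end  match
                    case done:
                      ⊕{stop,ok,done} | &{stop,ok,done}  match label sets agree
                        case stop:
                          X | X  match
                        case ok:
                          X | X  match
                        case done:
                          X | X  match
        case ack:
          &{retry,data} | &{retry,data}  ✗ choice polarity not flipped — not dual

NO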